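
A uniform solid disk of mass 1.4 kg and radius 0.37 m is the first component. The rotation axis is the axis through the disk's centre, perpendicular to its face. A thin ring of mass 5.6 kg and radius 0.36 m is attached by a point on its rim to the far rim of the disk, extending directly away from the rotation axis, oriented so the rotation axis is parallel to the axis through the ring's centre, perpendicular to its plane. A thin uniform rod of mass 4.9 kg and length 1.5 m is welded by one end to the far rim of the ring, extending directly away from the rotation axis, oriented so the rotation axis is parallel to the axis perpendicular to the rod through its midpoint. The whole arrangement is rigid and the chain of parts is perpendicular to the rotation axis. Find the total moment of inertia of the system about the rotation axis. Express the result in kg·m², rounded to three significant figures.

Solid disk: I_cm = (1/2)MR² = (1/2)(1.4)(0.37)² = 0.09583 kg·m²; axis through the centre, so I = 0.09583 kg·m².
Thin ring: I_cm = MR² = (5.6)(0.36)² = 0.72576 kg·m²; centre at d = 0.37 + 0.36 = 0.73 m, so the parallel axis theorem gives I = 0.72576 + (5.6)(0.73)² = 3.71 kg·m².
Thin rod: I_cm = (1/12)ML² = (1/12)(4.9)(1.5)² = 0.91875 kg·m²; centre at d = 0.37 + 0.36 + 0.36 + 0.75 = 1.84 m, so the parallel axis theorem gives I = 0.91875 + (4.9)(1.84)² = 17.508 kg·m².
Total I = 0.09583 + 3.71 + 17.508 = 21.314 kg·m².

21.3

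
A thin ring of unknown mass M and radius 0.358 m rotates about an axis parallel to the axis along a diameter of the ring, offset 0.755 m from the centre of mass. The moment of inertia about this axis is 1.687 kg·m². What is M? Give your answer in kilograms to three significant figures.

I = I_cm + Md² = (1/2)MR² + Md² = M·[0.5·(0.358)² + (0.755)²] = M·0.63411.
So M = 1.687 / 0.63411 = 2.6604 kg.

2.66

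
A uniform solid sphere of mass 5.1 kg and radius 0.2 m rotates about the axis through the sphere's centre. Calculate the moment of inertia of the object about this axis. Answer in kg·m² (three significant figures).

I_cm = (2/5)MR² = (2/5)(5.1)(0.2)² = 0.0816 kg·m²; axis through the centre, so I = 0.0816 kg·m².

0.0816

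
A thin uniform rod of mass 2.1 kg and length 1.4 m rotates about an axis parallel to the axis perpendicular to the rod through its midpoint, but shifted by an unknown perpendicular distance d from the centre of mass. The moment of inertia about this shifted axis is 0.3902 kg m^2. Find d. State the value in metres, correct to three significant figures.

0.150

About the centre-of-mass axis, I_cm = (1/12)ML² = (1/12)(2.1)(1.4)² = 0.343 kg m^2.
Parallel axis theorem: I = I_cm + Md², so Md² = 0.3902 − 0.343 = 0.0472 kg m^2.
d = √(0.0472 / 2.1) = 0.14992 m.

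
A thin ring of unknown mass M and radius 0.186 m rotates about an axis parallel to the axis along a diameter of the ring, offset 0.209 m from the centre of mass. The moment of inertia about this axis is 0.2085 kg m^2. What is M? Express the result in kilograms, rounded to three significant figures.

3.42

I = I_cm + Md² = (1/2)MR² + Md² = M·[0.5·(0.186)² + (0.209)²] = M·0.060979.
So M = 0.2085 / 0.060979 = 3.4192 kg.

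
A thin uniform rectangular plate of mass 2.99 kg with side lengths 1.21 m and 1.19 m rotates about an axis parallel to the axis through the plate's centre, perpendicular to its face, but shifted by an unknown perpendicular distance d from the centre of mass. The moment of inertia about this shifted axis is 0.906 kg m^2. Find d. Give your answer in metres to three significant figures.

About the centre-of-mass axis, I_cm = (1/12)M(a²+b²) = (1/12)(2.99)[(1.21)² + (1.19)²] = 0.71765 kg m^2.
Parallel axis theorem: I = I_cm + Md², so Md² = 0.906 − 0.71765 = 0.18835 kg m^2.
d = √(0.18835 / 2.99) = 0.25098 m.

0.251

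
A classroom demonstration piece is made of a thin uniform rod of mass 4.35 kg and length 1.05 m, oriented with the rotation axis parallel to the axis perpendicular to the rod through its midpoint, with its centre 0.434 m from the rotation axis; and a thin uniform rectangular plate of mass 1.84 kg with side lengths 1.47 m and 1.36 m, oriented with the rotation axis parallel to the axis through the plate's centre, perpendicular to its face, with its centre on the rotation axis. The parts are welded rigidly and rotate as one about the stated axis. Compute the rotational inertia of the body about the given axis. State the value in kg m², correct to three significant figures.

Thin rod: I_cm = (1/12)ML² = (1/12)(4.35)(1.05)² = 0.39966 kg m²; centre at d = 0.434 m, so I = I_cm + Md² gives I = 0.39966 + (4.35)(0.434)² = 1.219 kg m².
Rectangular plate: I_cm = (1/12)M(a²+b²) = (1/12)(1.84)[(1.47)² + (1.36)²] = 0.61494 kg m²; axis through the centre, so I = 0.61494 kg m².
Total I = 1.219 + 0.61494 = 1.8339 kg m².

1.83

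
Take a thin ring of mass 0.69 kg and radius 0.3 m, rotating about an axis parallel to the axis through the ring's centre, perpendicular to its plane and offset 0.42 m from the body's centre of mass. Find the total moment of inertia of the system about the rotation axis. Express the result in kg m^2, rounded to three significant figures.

I_cm = MR² = (0.69)(0.3)² = 0.0621 kg m^2; centre at d = 0.42 m, so the parallel axis theorem gives I = 0.0621 + (0.69)(0.42)² = 0.18382 kg m^2.

0.184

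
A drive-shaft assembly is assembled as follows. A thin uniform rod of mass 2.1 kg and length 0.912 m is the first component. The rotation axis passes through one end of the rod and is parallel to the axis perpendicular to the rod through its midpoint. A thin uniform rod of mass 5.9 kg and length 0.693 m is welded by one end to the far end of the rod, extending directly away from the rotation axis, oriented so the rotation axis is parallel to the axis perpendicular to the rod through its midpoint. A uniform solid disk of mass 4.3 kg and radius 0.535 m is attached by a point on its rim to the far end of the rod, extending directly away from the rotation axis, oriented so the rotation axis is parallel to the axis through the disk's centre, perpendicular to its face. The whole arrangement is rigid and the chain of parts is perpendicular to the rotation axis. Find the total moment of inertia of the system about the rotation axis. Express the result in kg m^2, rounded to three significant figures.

30.5

Thin rod: I_cm = (1/12)ML² = (1/12)(2.1)(0.912)² = 0.14556 kg m^2; centre at d = 0.456 m, so I = I_cm + Md² gives I = 0.14556 + (2.1)(0.456)² = 0.58222 kg m^2.
Thin rod: I_cm = (1/12)ML² = (1/12)(5.9)(0.693)² = 0.23612 kg m^2; centre at d = 0.456 + 0.456 + 0.3465 = 1.2585 m, so I = I_cm + Md² gives I = 0.23612 + (5.9)(1.2585)² = 9.5807 kg m^2.
Solid disk: I_cm = (1/2)MR² = (1/2)(4.3)(0.535)² = 0.61538 kg m^2; centre at d = 0.456 + 0.456 + 0.3465 + 0.3465 + 0.535 = 2.14 m, so I = I_cm + Md² gives I = 0.61538 + (4.3)(2.14)² = 20.308 kg m^2.
Total I = 0.58222 + 9.5807 + 20.308 = 30.471 kg m^2.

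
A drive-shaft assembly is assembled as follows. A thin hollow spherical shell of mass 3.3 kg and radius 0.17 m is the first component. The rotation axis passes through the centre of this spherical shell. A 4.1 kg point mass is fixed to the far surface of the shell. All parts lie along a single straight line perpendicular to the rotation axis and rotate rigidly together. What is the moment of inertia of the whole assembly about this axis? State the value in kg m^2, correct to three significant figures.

Spherical shell: I_cm = (2/3)MR² = (2/3)(3.3)(0.17)² = 0.06358 kg m^2; axis through the centre, so I = 0.06358 kg m^2.
Point mass: I_cm = 0; centre at d = 0.17 m, so the parallel axis theorem gives I = 0 + (4.1)(0.17)² = 0.11849 kg m^2.
Total I = 0.06358 + 0.11849 = 0.18207 kg m^2.

0.182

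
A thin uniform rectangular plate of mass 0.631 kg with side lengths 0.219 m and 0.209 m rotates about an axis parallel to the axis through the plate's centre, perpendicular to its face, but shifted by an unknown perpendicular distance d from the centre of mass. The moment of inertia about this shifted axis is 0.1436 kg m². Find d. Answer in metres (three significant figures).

0.469

About the centre-of-mass axis, I_cm = (1/12)M(a²+b²) = (1/12)(0.631)[(0.219)² + (0.209)²] = 0.0048188 kg m².
Parallel axis theorem: I = I_cm + Md², so Md² = 0.1436 − 0.0048188 = 0.13878 kg m².
d = √(0.13878 / 0.631) = 0.46898 m.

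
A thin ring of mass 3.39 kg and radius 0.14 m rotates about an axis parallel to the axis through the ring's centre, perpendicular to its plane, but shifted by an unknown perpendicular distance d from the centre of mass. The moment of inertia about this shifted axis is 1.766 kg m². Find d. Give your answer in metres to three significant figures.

0.708

About the centre-of-mass axis, I_cm = MR² = (3.39)(0.14)² = 0.066444 kg m².
Parallel axis theorem: I = I_cm + Md², so Md² = 1.766 − 0.066444 = 1.6996 kg m².
d = √(1.6996 / 3.39) = 0.70806 m.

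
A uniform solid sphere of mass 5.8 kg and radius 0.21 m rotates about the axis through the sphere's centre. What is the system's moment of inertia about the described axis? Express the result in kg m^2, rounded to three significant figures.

I_cm = (2/5)MR² = (2/5)(5.8)(0.21)² = 0.10231 kg m^2; axis through the centre, so I = 0.10231 kg m^2.

0.102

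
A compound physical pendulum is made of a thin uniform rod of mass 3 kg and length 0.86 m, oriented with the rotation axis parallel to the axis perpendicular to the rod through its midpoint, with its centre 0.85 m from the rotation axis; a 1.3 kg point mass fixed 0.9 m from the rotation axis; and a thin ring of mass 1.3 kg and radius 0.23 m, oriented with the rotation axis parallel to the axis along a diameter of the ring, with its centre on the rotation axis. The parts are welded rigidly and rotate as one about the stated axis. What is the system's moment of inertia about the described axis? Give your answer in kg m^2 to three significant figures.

3.44

Thin rod: I_cm = (1/12)ML² = (1/12)(3)(0.86)² = 0.1849 kg m^2; centre at d = 0.85 m, so I = I_cm + Md² gives I = 0.1849 + (3)(0.85)² = 2.3524 kg m^2.
Point mass: I_cm = 0; centre at d = 0.9 m, so I = I_cm + Md² gives I = 0 + (1.3)(0.9)² = 1.053 kg m^2.
Thin ring: I_cm = (1/2)MR² = (1/2)(1.3)(0.23)² = 0.034385 kg m^2; axis through the centre, so I = 0.034385 kg m^2.
Total I = 2.3524 + 1.053 + 0.034385 = 3.4398 kg m^2.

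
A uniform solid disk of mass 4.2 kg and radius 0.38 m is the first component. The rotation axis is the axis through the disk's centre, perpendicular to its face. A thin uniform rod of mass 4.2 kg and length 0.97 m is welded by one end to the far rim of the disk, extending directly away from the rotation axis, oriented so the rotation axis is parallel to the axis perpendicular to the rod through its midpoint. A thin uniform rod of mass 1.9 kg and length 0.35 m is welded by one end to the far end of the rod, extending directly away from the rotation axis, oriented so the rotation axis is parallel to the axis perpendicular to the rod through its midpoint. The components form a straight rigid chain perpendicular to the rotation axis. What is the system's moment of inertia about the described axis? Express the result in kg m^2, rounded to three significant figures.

8.21

Solid disk: I_cm = (1/2)MR² = (1/2)(4.2)(0.38)² = 0.30324 kg m^2; axis through the centre, so I = 0.30324 kg m^2.
Thin rod: I_cm = (1/12)ML² = (1/12)(4.2)(0.97)² = 0.32931 kg m^2; centre at d = 0.38 + 0.485 = 0.865 m, so I = I_cm + Md² gives I = 0.32931 + (4.2)(0.865)² = 3.4719 kg m^2.
Thin rod: I_cm = (1/12)ML² = (1/12)(1.9)(0.35)² = 0.019396 kg m^2; centre at d = 0.38 + 0.485 + 0.485 + 0.175 = 1.525 m, so I = I_cm + Md² gives I = 0.019396 + (1.9)(1.525)² = 4.4381 kg m^2.
Total I = 0.30324 + 3.4719 + 4.4381 = 8.2132 kg m^2.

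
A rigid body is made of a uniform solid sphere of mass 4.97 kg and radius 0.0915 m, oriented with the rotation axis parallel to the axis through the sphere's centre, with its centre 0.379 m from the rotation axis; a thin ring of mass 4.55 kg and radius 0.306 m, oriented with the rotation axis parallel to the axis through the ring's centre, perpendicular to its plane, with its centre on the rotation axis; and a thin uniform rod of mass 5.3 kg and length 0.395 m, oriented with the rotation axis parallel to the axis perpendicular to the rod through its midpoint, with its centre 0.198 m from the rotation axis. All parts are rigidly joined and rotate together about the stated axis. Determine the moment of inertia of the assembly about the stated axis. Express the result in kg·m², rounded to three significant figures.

1.43

Solid sphere: I_cm = (2/5)MR² = (2/5)(4.97)(0.0915)² = 0.016644 kg·m²; centre at d = 0.379 m, so the parallel axis theorem gives I = 0.016644 + (4.97)(0.379)² = 0.73054 kg·m².
Thin ring: I_cm = MR² = (4.55)(0.306)² = 0.42604 kg·m²; axis through the centre, so I = 0.42604 kg·m².
Thin rod: I_cm = (1/12)ML² = (1/12)(5.3)(0.395)² = 0.068911 kg·m²; centre at d = 0.198 m, so the parallel axis theorem gives I = 0.068911 + (5.3)(0.198)² = 0.27669 kg·m².
Total I = 0.73054 + 0.42604 + 0.27669 = 1.4333 kg·m².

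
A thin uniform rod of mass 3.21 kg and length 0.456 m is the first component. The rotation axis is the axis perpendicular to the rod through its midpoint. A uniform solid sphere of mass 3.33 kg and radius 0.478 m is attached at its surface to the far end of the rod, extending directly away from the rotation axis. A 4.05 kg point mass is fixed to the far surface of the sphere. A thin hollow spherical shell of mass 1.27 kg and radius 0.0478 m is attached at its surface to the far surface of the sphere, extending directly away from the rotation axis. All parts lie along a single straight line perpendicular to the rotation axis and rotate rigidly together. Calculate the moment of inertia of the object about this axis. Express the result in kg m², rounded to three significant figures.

9.63

Thin rod: I_cm = (1/12)ML² = (1/12)(3.21)(0.456)² = 0.055623 kg m²; axis through the centre, so I = 0.055623 kg m².
Solid sphere: I_cm = (2/5)MR² = (2/5)(3.33)(0.478)² = 0.30434 kg m²; centre at d = 0.228 + 0.478 = 0.706 m, so I = I_cm + Md² gives I = 0.30434 + (3.33)(0.706)² = 1.9641 kg m².
Point mass: I_cm = 0; centre at d = 0.228 + 0.478 + 0.478 = 1.184 m, so I = I_cm + Md² gives I = 0 + (4.05)(1.184)² = 5.6775 kg m².
Spherical shell: I_cm = (2/3)MR² = (2/3)(1.27)(0.0478)² = 0.0019345 kg m²; centre at d = 0.228 + 0.478 + 0.478 + 0.0478 = 1.2318 m, so I = I_cm + Md² gives I = 0.0019345 + (1.27)(1.2318)² = 1.9289 kg m².
Total I = 0.055623 + 1.9641 + 5.6775 + 1.9289 = 9.6262 kg m².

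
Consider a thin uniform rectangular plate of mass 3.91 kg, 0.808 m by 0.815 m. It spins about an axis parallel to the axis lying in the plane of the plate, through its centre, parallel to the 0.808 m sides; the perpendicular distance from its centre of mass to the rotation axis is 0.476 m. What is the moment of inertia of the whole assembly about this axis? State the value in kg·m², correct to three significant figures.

I_cm = (1/12)Mb² = (1/12)(3.91)(0.815)² = 0.21643 kg·m²; centre at d = 0.476 m, so the parallel axis theorem gives I = 0.21643 + (3.91)(0.476)² = 1.1023 kg·m².

1.10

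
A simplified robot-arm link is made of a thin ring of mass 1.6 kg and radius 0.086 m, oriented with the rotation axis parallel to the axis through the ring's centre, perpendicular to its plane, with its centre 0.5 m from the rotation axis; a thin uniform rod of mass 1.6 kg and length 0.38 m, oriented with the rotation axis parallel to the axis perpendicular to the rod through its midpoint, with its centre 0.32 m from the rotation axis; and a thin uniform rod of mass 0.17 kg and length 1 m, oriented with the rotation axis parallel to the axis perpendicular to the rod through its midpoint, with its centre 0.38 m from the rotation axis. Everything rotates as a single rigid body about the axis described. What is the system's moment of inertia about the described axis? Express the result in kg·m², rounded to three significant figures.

Thin ring: I_cm = MR² = (1.6)(0.086)² = 0.011834 kg·m²; centre at d = 0.5 m, so I = I_cm + Md² gives I = 0.011834 + (1.6)(0.5)² = 0.41183 kg·m².
Thin rod: I_cm = (1/12)ML² = (1/12)(1.6)(0.38)² = 0.019253 kg·m²; centre at d = 0.32 m, so I = I_cm + Md² gives I = 0.019253 + (1.6)(0.32)² = 0.18309 kg·m².
Thin rod: I_cm = (1/12)ML² = (1/12)(0.17)(1)² = 0.014167 kg·m²; centre at d = 0.38 m, so I = I_cm + Md² gives I = 0.014167 + (0.17)(0.38)² = 0.038715 kg·m².
Total I = 0.41183 + 0.18309 + 0.038715 = 0.63364 kg·m².

0.634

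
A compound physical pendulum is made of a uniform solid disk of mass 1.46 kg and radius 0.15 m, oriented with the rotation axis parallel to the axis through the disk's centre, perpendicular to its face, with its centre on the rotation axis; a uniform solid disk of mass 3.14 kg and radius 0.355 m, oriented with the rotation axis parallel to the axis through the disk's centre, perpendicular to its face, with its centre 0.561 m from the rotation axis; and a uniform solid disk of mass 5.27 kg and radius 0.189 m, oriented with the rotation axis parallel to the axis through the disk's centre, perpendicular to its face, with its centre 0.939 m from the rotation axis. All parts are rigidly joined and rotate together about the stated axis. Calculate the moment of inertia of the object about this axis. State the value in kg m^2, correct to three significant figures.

Solid disk: I_cm = (1/2)MR² = (1/2)(1.46)(0.15)² = 0.016425 kg m^2; axis through the centre, so I = 0.016425 kg m^2.
Solid disk: I_cm = (1/2)MR² = (1/2)(3.14)(0.355)² = 0.19786 kg m^2; centre at d = 0.561 m, so the parallel axis theorem gives I = 0.19786 + (3.14)(0.561)² = 1.1861 kg m^2.
Solid disk: I_cm = (1/2)MR² = (1/2)(5.27)(0.189)² = 0.094125 kg m^2; centre at d = 0.939 m, so the parallel axis theorem gives I = 0.094125 + (5.27)(0.939)² = 4.7408 kg m^2.
Total I = 0.016425 + 1.1861 + 4.7408 = 5.9433 kg m^2.

5.94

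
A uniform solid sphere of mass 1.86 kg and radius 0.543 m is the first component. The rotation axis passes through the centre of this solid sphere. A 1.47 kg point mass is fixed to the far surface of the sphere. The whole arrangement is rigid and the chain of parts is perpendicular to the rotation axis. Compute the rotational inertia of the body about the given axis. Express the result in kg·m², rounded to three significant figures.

0.653

Solid sphere: I_cm = (2/5)MR² = (2/5)(1.86)(0.543)² = 0.21937 kg·m²; axis through the centre, so I = 0.21937 kg·m².
Point mass: I_cm = 0; centre at d = 0.543 m, so the parallel axis theorem gives I = 0 + (1.47)(0.543)² = 0.43343 kg·m².
Total I = 0.21937 + 0.43343 = 0.6528 kg·m².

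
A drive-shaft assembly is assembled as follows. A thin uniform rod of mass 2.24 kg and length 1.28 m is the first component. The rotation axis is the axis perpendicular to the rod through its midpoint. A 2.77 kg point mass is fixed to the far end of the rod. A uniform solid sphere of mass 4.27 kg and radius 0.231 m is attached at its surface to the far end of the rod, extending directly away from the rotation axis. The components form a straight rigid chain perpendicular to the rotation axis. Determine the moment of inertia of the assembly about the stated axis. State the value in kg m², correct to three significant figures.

4.77

Thin rod: I_cm = (1/12)ML² = (1/12)(2.24)(1.28)² = 0.30583 kg m²; axis through the centre, so I = 0.30583 kg m².
Point mass: I_cm = 0; centre at d = 0.64 m, so the parallel axis theorem gives I = 0 + (2.77)(0.64)² = 1.1346 kg m².
Solid sphere: I_cm = (2/5)MR² = (2/5)(4.27)(0.231)² = 0.091141 kg m²; centre at d = 0.64 + 0.231 = 0.871 m, so the parallel axis theorem gives I = 0.091141 + (4.27)(0.871)² = 3.3305 kg m².
Total I = 0.30583 + 1.1346 + 3.3305 = 4.771 kg m².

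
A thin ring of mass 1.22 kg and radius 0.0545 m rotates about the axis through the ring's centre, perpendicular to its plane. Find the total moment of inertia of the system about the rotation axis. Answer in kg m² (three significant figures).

I_cm = MR² = (1.22)(0.0545)² = 0.0036237 kg m²; axis through the centre, so I = 0.0036237 kg m².

0.00362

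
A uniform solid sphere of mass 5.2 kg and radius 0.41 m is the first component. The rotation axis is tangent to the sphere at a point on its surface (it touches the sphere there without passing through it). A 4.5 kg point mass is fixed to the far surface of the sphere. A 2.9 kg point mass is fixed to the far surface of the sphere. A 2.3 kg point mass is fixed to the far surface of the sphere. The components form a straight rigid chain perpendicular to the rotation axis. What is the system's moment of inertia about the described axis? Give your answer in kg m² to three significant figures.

Solid sphere: I_cm = (2/5)MR² = (2/5)(5.2)(0.41)² = 0.34965 kg m²; centre at d = 0.41 m, so I = I_cm + Md² gives I = 0.34965 + (5.2)(0.41)² = 1.2238 kg m².
Point mass: I_cm = 0; centre at d = 0.41 + 0.41 = 0.82 m, so I = I_cm + Md² gives I = 0 + (4.5)(0.82)² = 3.0258 kg m².
Point mass: I_cm = 0; centre at d = 0.41 + 0.41 = 0.82 m, so I = I_cm + Md² gives I = 0 + (2.9)(0.82)² = 1.95 kg m².
Point mass: I_cm = 0; centre at d = 0.41 + 0.41 = 0.82 m, so I = I_cm + Md² gives I = 0 + (2.3)(0.82)² = 1.5465 kg m².
Total I = 1.2238 + 3.0258 + 1.95 + 1.5465 = 7.746 kg m².

7.75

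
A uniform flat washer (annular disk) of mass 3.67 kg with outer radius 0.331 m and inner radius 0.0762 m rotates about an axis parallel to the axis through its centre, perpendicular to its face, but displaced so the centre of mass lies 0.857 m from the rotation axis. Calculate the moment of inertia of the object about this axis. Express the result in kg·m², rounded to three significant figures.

2.91

I_cm = (1/2)M(R²+r²) = (1/2)(3.67)[(0.331)² + (0.0762)²] = 0.2117 kg·m²; centre at d = 0.857 m, so the parallel axis theorem gives I = 0.2117 + (3.67)(0.857)² = 2.9071 kg·m².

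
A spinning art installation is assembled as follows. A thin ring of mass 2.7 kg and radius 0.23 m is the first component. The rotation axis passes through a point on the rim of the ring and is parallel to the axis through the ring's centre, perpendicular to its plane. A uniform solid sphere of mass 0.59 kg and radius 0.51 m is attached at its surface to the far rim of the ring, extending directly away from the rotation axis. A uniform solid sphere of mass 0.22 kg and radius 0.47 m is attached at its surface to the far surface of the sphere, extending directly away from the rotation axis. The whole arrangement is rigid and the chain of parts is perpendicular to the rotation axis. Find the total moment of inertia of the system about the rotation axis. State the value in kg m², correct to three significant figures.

1.76

Thin ring: I_cm = MR² = (2.7)(0.23)² = 0.14283 kg m²; centre at d = 0.23 m, so I = I_cm + Md² gives I = 0.14283 + (2.7)(0.23)² = 0.28566 kg m².
Solid sphere: I_cm = (2/5)MR² = (2/5)(0.59)(0.51)² = 0.061384 kg m²; centre at d = 0.23 + 0.23 + 0.51 = 0.97 m, so I = I_cm + Md² gives I = 0.061384 + (0.59)(0.97)² = 0.61651 kg m².
Solid sphere: I_cm = (2/5)MR² = (2/5)(0.22)(0.47)² = 0.019439 kg m²; centre at d = 0.23 + 0.23 + 0.51 + 0.51 + 0.47 = 1.95 m, so I = I_cm + Md² gives I = 0.019439 + (0.22)(1.95)² = 0.85599 kg m².
Total I = 0.28566 + 0.61651 + 0.85599 = 1.7582 kg m².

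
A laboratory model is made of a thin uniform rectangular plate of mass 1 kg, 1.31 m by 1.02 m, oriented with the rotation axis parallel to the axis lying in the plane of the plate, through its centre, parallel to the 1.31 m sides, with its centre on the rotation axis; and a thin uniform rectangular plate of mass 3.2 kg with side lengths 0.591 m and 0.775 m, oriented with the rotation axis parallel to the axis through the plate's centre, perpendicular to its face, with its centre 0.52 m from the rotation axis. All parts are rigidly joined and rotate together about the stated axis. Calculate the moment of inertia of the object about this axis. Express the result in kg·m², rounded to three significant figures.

1.21

Rectangular plate: I_cm = (1/12)Mb² = (1/12)(1)(1.02)² = 0.0867 kg·m²; axis through the centre, so I = 0.0867 kg·m².
Rectangular plate: I_cm = (1/12)M(a²+b²) = (1/12)(3.2)[(0.591)² + (0.775)²] = 0.25331 kg·m²; centre at d = 0.52 m, so I = I_cm + Md² gives I = 0.25331 + (3.2)(0.52)² = 1.1186 kg·m².
Total I = 0.0867 + 1.1186 = 1.2053 kg·m².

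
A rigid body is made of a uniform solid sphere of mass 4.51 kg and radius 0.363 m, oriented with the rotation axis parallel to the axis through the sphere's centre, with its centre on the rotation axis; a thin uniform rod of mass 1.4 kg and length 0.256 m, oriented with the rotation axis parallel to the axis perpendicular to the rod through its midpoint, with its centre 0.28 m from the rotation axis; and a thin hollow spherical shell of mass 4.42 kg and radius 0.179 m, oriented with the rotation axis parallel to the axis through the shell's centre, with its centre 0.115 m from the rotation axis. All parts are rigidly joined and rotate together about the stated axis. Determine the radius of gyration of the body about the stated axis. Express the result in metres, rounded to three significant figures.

Solid sphere: I_cm = (2/5)MR² = (2/5)(4.51)(0.363)² = 0.23771 kg·m²; axis through the centre, so I = 0.23771 kg·m².
Thin rod: I_cm = (1/12)ML² = (1/12)(1.4)(0.256)² = 0.0076459 kg·m²; centre at d = 0.28 m, so I = I_cm + Md² gives I = 0.0076459 + (1.4)(0.28)² = 0.11741 kg·m².
Spherical shell: I_cm = (2/3)MR² = (2/3)(4.42)(0.179)² = 0.094414 kg·m²; centre at d = 0.115 m, so I = I_cm + Md² gives I = 0.094414 + (4.42)(0.115)² = 0.15287 kg·m².
Total I = 0.50799 kg·m²; total mass M = 10.33 kg.
k = √(I/M) = √(0.50799/10.33) = 0.22176 m.

0.222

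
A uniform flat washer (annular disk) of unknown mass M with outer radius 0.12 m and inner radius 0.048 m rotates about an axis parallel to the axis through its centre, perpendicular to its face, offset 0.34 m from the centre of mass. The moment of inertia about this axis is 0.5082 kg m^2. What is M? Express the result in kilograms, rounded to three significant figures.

4.10

I = I_cm + Md² = (1/2)M(R²+r²) + Md² = M·[0.5·[(0.12)² + (0.048)²] + (0.34)²] = M·0.12395.
So M = 0.5082 / 0.12395 = 4.1 kg.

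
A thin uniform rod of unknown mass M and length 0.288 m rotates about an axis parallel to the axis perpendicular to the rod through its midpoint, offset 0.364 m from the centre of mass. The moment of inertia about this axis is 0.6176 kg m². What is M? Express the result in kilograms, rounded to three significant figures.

I = I_cm + Md² = (1/12)ML² + Md² = M·[0.0833333·(0.288)² + (0.364)²] = M·0.13941.
So M = 0.6176 / 0.13941 = 4.4302 kg.

4.43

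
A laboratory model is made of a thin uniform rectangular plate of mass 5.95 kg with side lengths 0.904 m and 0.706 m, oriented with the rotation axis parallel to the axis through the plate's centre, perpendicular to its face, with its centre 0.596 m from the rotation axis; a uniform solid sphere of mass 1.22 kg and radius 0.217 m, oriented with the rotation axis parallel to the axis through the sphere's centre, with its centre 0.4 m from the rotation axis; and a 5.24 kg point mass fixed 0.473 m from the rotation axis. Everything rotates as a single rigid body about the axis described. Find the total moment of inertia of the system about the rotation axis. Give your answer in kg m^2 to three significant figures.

Rectangular plate: I_cm = (1/12)M(a²+b²) = (1/12)(5.95)[(0.904)² + (0.706)²] = 0.65234 kg m^2; centre at d = 0.596 m, so I = I_cm + Md² gives I = 0.65234 + (5.95)(0.596)² = 2.7659 kg m^2.
Solid sphere: I_cm = (2/5)MR² = (2/5)(1.22)(0.217)² = 0.022979 kg m^2; centre at d = 0.4 m, so I = I_cm + Md² gives I = 0.022979 + (1.22)(0.4)² = 0.21818 kg m^2.
Point mass: I_cm = 0; centre at d = 0.473 m, so I = I_cm + Md² gives I = 0 + (5.24)(0.473)² = 1.1723 kg m^2.
Total I = 2.7659 + 0.21818 + 1.1723 = 4.1564 kg m^2.

4.16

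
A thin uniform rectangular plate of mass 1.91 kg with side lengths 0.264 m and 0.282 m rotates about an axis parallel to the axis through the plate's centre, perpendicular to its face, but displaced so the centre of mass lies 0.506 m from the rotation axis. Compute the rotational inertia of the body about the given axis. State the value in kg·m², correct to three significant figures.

I_cm = (1/12)M(a²+b²) = (1/12)(1.91)[(0.264)² + (0.282)²] = 0.023751 kg·m²; centre at d = 0.506 m, so I = I_cm + Md² gives I = 0.023751 + (1.91)(0.506)² = 0.51278 kg·m².

0.513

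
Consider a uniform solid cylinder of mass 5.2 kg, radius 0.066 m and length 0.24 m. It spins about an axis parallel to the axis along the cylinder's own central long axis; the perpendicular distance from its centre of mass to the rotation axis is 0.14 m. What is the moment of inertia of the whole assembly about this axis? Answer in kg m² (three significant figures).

0.113

I_cm = (1/2)MR² = (1/2)(5.2)(0.066)² = 0.011326 kg m²; centre at d = 0.14 m, so I = I_cm + Md² gives I = 0.011326 + (5.2)(0.14)² = 0.11325 kg m².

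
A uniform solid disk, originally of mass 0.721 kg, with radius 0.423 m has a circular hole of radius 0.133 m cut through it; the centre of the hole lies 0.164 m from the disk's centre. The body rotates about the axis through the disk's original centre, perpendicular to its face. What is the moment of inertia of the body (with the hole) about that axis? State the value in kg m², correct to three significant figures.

0.0620

Unpierced body about its centre: I₀ = (1/2)MR² = (1/2)(0.721)(0.423)² = 0.064504 kg m².
The removed disk has mass m = M·(r/R)² = (0.721)(0.133/0.423)² = 0.071278 kg (same uniform areal density).
Its moment of inertia about the rotation axis (parallel-axis theorem): I_hole = (1/2)mr² + md² = (1/2)(0.071278)(0.133)² + (0.071278)(0.164)² = 0.0025475 kg m².
Treating the hole as negative mass, I = I₀ − I_hole = 0.064504 − 0.0025475 = 0.061956 kg m².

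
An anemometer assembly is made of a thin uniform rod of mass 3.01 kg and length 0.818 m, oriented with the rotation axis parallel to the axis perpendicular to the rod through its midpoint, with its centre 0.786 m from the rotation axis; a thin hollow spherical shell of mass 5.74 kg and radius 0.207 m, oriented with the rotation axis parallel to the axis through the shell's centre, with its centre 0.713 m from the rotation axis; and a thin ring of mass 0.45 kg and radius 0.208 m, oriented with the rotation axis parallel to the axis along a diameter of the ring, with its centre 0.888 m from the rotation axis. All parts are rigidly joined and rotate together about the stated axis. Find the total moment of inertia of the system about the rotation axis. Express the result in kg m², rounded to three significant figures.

5.47

Thin rod: I_cm = (1/12)ML² = (1/12)(3.01)(0.818)² = 0.16784 kg m²; centre at d = 0.786 m, so I = I_cm + Md² gives I = 0.16784 + (3.01)(0.786)² = 2.0274 kg m².
Spherical shell: I_cm = (2/3)MR² = (2/3)(5.74)(0.207)² = 0.16397 kg m²; centre at d = 0.713 m, so I = I_cm + Md² gives I = 0.16397 + (5.74)(0.713)² = 3.082 kg m².
Thin ring: I_cm = (1/2)MR² = (1/2)(0.45)(0.208)² = 0.0097344 kg m²; centre at d = 0.888 m, so I = I_cm + Md² gives I = 0.0097344 + (0.45)(0.888)² = 0.36458 kg m².
Total I = 2.0274 + 3.082 + 0.36458 = 5.474 kg m².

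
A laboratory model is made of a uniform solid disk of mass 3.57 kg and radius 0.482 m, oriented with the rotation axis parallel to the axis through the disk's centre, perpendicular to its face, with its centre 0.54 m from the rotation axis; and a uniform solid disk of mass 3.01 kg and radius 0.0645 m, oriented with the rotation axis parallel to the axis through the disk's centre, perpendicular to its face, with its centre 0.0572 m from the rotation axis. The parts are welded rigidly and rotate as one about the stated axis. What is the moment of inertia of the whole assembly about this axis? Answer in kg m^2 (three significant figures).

Solid disk: I_cm = (1/2)MR² = (1/2)(3.57)(0.482)² = 0.4147 kg m^2; centre at d = 0.54 m, so the parallel axis theorem gives I = 0.4147 + (3.57)(0.54)² = 1.4557 kg m^2.
Solid disk: I_cm = (1/2)MR² = (1/2)(3.01)(0.0645)² = 0.0062612 kg m^2; centre at d = 0.0572 m, so the parallel axis theorem gives I = 0.0062612 + (3.01)(0.0572)² = 0.016109 kg m^2.
Total I = 1.4557 + 0.016109 = 1.4718 kg m^2.

1.47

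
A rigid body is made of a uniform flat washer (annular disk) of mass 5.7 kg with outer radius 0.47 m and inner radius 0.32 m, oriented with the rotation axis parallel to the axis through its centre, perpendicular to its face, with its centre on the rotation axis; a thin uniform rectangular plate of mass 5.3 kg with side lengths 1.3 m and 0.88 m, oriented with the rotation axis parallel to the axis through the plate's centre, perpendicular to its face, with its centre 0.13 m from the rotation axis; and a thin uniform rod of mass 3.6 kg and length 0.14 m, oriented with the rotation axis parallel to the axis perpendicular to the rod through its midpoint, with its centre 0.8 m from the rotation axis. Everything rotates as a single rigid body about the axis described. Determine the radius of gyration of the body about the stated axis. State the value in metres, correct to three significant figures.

0.550

Annular disk: I_cm = (1/2)M(R²+r²) = (1/2)(5.7)[(0.47)² + (0.32)²] = 0.9214 kg m²; axis through the centre, so I = 0.9214 kg m².
Rectangular plate: I_cm = (1/12)M(a²+b²) = (1/12)(5.3)[(1.3)² + (0.88)²] = 1.0884 kg m²; centre at d = 0.13 m, so the parallel axis theorem gives I = 1.0884 + (5.3)(0.13)² = 1.178 kg m².
Thin rod: I_cm = (1/12)ML² = (1/12)(3.6)(0.14)² = 0.00588 kg m²; centre at d = 0.8 m, so the parallel axis theorem gives I = 0.00588 + (3.6)(0.8)² = 2.3099 kg m².
Total I = 4.4093 kg m²; total mass M = 14.6 kg.
k = √(I/M) = √(4.4093/14.6) = 0.54955 m.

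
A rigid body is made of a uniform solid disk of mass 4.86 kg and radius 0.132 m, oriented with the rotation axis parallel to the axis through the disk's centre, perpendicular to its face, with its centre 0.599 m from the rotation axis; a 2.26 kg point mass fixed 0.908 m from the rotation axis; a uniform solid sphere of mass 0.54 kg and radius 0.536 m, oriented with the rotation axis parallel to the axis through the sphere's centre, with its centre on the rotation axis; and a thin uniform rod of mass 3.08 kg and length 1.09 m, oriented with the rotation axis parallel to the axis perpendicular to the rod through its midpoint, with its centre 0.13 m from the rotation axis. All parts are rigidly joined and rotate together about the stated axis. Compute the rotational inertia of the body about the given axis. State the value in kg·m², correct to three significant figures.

Solid disk: I_cm = (1/2)MR² = (1/2)(4.86)(0.132)² = 0.04234 kg·m²; centre at d = 0.599 m, so I = I_cm + Md² gives I = 0.04234 + (4.86)(0.599)² = 1.7861 kg·m².
Point mass: I_cm = 0; centre at d = 0.908 m, so I = I_cm + Md² gives I = 0 + (2.26)(0.908)² = 1.8633 kg·m².
Solid sphere: I_cm = (2/5)MR² = (2/5)(0.54)(0.536)² = 0.062056 kg·m²; axis through the centre, so I = 0.062056 kg·m².
Thin rod: I_cm = (1/12)ML² = (1/12)(3.08)(1.09)² = 0.30495 kg·m²; centre at d = 0.13 m, so I = I_cm + Md² gives I = 0.30495 + (3.08)(0.13)² = 0.357 kg·m².
Total I = 1.7861 + 1.8633 + 0.062056 + 0.357 = 4.0685 kg·m².

4.07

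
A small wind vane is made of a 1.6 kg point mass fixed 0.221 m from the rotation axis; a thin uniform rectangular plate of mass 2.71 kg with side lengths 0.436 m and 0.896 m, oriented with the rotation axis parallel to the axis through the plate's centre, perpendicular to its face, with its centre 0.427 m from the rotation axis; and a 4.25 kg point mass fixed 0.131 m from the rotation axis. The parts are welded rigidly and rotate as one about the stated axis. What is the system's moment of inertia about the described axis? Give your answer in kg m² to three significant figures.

0.869

Point mass: I_cm = 0; centre at d = 0.221 m, so I = I_cm + Md² gives I = 0 + (1.6)(0.221)² = 0.078146 kg m².
Rectangular plate: I_cm = (1/12)M(a²+b²) = (1/12)(2.71)[(0.436)² + (0.896)²] = 0.22423 kg m²; centre at d = 0.427 m, so I = I_cm + Md² gives I = 0.22423 + (2.71)(0.427)² = 0.71834 kg m².
Point mass: I_cm = 0; centre at d = 0.131 m, so I = I_cm + Md² gives I = 0 + (4.25)(0.131)² = 0.072934 kg m².
Total I = 0.078146 + 0.71834 + 0.072934 = 0.86942 kg m².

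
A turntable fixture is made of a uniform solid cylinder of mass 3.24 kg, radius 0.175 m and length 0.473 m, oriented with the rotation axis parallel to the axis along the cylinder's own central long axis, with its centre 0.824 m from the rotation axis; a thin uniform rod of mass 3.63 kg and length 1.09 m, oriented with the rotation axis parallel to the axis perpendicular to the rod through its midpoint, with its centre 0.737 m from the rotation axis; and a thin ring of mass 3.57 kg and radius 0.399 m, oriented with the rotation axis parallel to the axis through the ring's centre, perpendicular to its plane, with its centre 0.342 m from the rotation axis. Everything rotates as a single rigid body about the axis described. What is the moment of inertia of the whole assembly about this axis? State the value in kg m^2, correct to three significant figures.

Solid cylinder: I_cm = (1/2)MR² = (1/2)(3.24)(0.175)² = 0.049612 kg m^2; centre at d = 0.824 m, so the parallel axis theorem gives I = 0.049612 + (3.24)(0.824)² = 2.2495 kg m^2.
Thin rod: I_cm = (1/12)ML² = (1/12)(3.63)(1.09)² = 0.3594 kg m^2; centre at d = 0.737 m, so the parallel axis theorem gives I = 0.3594 + (3.63)(0.737)² = 2.3311 kg m^2.
Thin ring: I_cm = MR² = (3.57)(0.399)² = 0.56835 kg m^2; centre at d = 0.342 m, so the parallel axis theorem gives I = 0.56835 + (3.57)(0.342)² = 0.98591 kg m^2.
Total I = 2.2495 + 2.3311 + 0.98591 = 5.5665 kg m^2.

5.57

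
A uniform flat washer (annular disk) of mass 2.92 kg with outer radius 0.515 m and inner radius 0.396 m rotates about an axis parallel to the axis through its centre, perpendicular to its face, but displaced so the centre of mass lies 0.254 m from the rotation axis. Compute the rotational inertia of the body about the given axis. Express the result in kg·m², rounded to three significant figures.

0.805

I_cm = (1/2)M(R²+r²) = (1/2)(2.92)[(0.515)² + (0.396)²] = 0.61618 kg·m²; centre at d = 0.254 m, so the parallel axis theorem gives I = 0.61618 + (2.92)(0.254)² = 0.80457 kg·m².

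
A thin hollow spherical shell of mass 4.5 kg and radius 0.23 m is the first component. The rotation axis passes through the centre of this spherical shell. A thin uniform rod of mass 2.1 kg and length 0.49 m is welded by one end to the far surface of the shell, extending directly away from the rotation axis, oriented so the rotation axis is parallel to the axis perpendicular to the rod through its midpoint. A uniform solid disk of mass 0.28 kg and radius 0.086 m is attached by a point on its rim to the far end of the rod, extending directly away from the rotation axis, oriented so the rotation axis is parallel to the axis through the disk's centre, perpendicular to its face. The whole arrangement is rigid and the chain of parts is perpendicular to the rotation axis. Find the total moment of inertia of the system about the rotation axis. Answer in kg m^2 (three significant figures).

Spherical shell: I_cm = (2/3)MR² = (2/3)(4.5)(0.23)² = 0.1587 kg m^2; axis through the centre, so I = 0.1587 kg m^2.
Thin rod: I_cm = (1/12)ML² = (1/12)(2.1)(0.49)² = 0.042017 kg m^2; centre at d = 0.23 + 0.245 = 0.475 m, so the parallel axis theorem gives I = 0.042017 + (2.1)(0.475)² = 0.51583 kg m^2.
Solid disk: I_cm = (1/2)MR² = (1/2)(0.28)(0.086)² = 0.0010354 kg m^2; centre at d = 0.23 + 0.245 + 0.245 + 0.086 = 0.806 m, so the parallel axis theorem gives I = 0.0010354 + (0.28)(0.806)² = 0.18293 kg m^2.
Total I = 0.1587 + 0.51583 + 0.18293 = 0.85746 kg m^2.

0.857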